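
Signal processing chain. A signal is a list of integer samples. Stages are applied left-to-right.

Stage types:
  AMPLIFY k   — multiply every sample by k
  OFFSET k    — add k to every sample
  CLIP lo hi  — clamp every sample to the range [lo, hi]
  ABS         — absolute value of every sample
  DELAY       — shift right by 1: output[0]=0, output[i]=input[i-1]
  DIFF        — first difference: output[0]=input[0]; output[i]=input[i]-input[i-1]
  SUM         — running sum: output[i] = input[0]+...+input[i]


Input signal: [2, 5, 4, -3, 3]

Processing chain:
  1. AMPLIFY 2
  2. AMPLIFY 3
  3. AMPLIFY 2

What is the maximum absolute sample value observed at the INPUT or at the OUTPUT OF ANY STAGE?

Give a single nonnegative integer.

Answer: 60

Derivation:
Input: [2, 5, 4, -3, 3] (max |s|=5)
Stage 1 (AMPLIFY 2): 2*2=4, 5*2=10, 4*2=8, -3*2=-6, 3*2=6 -> [4, 10, 8, -6, 6] (max |s|=10)
Stage 2 (AMPLIFY 3): 4*3=12, 10*3=30, 8*3=24, -6*3=-18, 6*3=18 -> [12, 30, 24, -18, 18] (max |s|=30)
Stage 3 (AMPLIFY 2): 12*2=24, 30*2=60, 24*2=48, -18*2=-36, 18*2=36 -> [24, 60, 48, -36, 36] (max |s|=60)
Overall max amplitude: 60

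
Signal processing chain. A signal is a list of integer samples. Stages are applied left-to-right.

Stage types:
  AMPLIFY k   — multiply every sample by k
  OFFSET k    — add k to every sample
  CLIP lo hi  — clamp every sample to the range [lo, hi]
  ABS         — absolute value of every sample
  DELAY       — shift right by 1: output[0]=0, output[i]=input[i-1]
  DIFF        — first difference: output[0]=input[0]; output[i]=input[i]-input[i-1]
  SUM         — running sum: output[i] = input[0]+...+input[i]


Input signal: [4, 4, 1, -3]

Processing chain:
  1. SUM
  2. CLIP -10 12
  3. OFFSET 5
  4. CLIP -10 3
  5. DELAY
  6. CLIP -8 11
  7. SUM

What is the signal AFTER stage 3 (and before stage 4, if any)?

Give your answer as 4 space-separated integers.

Input: [4, 4, 1, -3]
Stage 1 (SUM): sum[0..0]=4, sum[0..1]=8, sum[0..2]=9, sum[0..3]=6 -> [4, 8, 9, 6]
Stage 2 (CLIP -10 12): clip(4,-10,12)=4, clip(8,-10,12)=8, clip(9,-10,12)=9, clip(6,-10,12)=6 -> [4, 8, 9, 6]
Stage 3 (OFFSET 5): 4+5=9, 8+5=13, 9+5=14, 6+5=11 -> [9, 13, 14, 11]

Answer: 9 13 14 11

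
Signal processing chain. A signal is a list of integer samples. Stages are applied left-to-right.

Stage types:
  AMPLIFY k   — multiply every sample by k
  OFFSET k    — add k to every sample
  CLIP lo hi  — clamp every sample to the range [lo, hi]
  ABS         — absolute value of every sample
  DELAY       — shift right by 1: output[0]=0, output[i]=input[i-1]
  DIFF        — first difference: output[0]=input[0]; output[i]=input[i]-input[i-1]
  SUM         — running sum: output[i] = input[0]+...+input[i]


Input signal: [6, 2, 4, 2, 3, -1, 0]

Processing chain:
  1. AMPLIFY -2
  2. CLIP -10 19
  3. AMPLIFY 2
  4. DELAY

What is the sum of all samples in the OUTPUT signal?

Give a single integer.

Input: [6, 2, 4, 2, 3, -1, 0]
Stage 1 (AMPLIFY -2): 6*-2=-12, 2*-2=-4, 4*-2=-8, 2*-2=-4, 3*-2=-6, -1*-2=2, 0*-2=0 -> [-12, -4, -8, -4, -6, 2, 0]
Stage 2 (CLIP -10 19): clip(-12,-10,19)=-10, clip(-4,-10,19)=-4, clip(-8,-10,19)=-8, clip(-4,-10,19)=-4, clip(-6,-10,19)=-6, clip(2,-10,19)=2, clip(0,-10,19)=0 -> [-10, -4, -8, -4, -6, 2, 0]
Stage 3 (AMPLIFY 2): -10*2=-20, -4*2=-8, -8*2=-16, -4*2=-8, -6*2=-12, 2*2=4, 0*2=0 -> [-20, -8, -16, -8, -12, 4, 0]
Stage 4 (DELAY): [0, -20, -8, -16, -8, -12, 4] = [0, -20, -8, -16, -8, -12, 4] -> [0, -20, -8, -16, -8, -12, 4]
Output sum: -60

Answer: -60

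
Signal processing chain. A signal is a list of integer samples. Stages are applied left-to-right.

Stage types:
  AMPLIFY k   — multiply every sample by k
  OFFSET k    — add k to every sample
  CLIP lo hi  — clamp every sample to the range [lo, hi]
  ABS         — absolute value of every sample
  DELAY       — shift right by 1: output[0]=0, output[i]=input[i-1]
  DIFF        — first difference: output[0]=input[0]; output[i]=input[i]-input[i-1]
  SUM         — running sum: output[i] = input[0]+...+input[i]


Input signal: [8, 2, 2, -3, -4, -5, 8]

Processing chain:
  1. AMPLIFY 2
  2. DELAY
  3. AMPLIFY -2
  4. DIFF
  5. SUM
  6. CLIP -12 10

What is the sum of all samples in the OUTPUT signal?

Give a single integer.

Input: [8, 2, 2, -3, -4, -5, 8]
Stage 1 (AMPLIFY 2): 8*2=16, 2*2=4, 2*2=4, -3*2=-6, -4*2=-8, -5*2=-10, 8*2=16 -> [16, 4, 4, -6, -8, -10, 16]
Stage 2 (DELAY): [0, 16, 4, 4, -6, -8, -10] = [0, 16, 4, 4, -6, -8, -10] -> [0, 16, 4, 4, -6, -8, -10]
Stage 3 (AMPLIFY -2): 0*-2=0, 16*-2=-32, 4*-2=-8, 4*-2=-8, -6*-2=12, -8*-2=16, -10*-2=20 -> [0, -32, -8, -8, 12, 16, 20]
Stage 4 (DIFF): s[0]=0, -32-0=-32, -8--32=24, -8--8=0, 12--8=20, 16-12=4, 20-16=4 -> [0, -32, 24, 0, 20, 4, 4]
Stage 5 (SUM): sum[0..0]=0, sum[0..1]=-32, sum[0..2]=-8, sum[0..3]=-8, sum[0..4]=12, sum[0..5]=16, sum[0..6]=20 -> [0, -32, -8, -8, 12, 16, 20]
Stage 6 (CLIP -12 10): clip(0,-12,10)=0, clip(-32,-12,10)=-12, clip(-8,-12,10)=-8, clip(-8,-12,10)=-8, clip(12,-12,10)=10, clip(16,-12,10)=10, clip(20,-12,10)=10 -> [0, -12, -8, -8, 10, 10, 10]
Output sum: 2

Answer: 2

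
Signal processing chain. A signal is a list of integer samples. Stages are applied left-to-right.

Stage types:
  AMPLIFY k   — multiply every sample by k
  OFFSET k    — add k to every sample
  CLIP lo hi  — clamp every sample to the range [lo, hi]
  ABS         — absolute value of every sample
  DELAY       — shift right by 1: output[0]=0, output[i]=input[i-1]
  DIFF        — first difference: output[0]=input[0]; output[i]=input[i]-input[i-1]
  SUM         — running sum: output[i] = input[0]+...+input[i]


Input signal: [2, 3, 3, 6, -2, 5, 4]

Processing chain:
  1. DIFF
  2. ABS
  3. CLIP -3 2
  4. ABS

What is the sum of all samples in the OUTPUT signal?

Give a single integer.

Answer: 10

Derivation:
Input: [2, 3, 3, 6, -2, 5, 4]
Stage 1 (DIFF): s[0]=2, 3-2=1, 3-3=0, 6-3=3, -2-6=-8, 5--2=7, 4-5=-1 -> [2, 1, 0, 3, -8, 7, -1]
Stage 2 (ABS): |2|=2, |1|=1, |0|=0, |3|=3, |-8|=8, |7|=7, |-1|=1 -> [2, 1, 0, 3, 8, 7, 1]
Stage 3 (CLIP -3 2): clip(2,-3,2)=2, clip(1,-3,2)=1, clip(0,-3,2)=0, clip(3,-3,2)=2, clip(8,-3,2)=2, clip(7,-3,2)=2, clip(1,-3,2)=1 -> [2, 1, 0, 2, 2, 2, 1]
Stage 4 (ABS): |2|=2, |1|=1, |0|=0, |2|=2, |2|=2, |2|=2, |1|=1 -> [2, 1, 0, 2, 2, 2, 1]
Output sum: 10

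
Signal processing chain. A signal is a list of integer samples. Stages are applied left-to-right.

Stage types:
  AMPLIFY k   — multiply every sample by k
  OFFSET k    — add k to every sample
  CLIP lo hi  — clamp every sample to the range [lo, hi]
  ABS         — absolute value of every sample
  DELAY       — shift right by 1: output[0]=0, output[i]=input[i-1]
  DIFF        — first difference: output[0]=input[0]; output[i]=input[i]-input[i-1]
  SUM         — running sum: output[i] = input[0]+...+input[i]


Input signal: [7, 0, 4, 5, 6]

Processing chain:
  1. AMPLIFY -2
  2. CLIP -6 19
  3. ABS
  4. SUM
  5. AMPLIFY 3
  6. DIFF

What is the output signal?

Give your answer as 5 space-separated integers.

Input: [7, 0, 4, 5, 6]
Stage 1 (AMPLIFY -2): 7*-2=-14, 0*-2=0, 4*-2=-8, 5*-2=-10, 6*-2=-12 -> [-14, 0, -8, -10, -12]
Stage 2 (CLIP -6 19): clip(-14,-6,19)=-6, clip(0,-6,19)=0, clip(-8,-6,19)=-6, clip(-10,-6,19)=-6, clip(-12,-6,19)=-6 -> [-6, 0, -6, -6, -6]
Stage 3 (ABS): |-6|=6, |0|=0, |-6|=6, |-6|=6, |-6|=6 -> [6, 0, 6, 6, 6]
Stage 4 (SUM): sum[0..0]=6, sum[0..1]=6, sum[0..2]=12, sum[0..3]=18, sum[0..4]=24 -> [6, 6, 12, 18, 24]
Stage 5 (AMPLIFY 3): 6*3=18, 6*3=18, 12*3=36, 18*3=54, 24*3=72 -> [18, 18, 36, 54, 72]
Stage 6 (DIFF): s[0]=18, 18-18=0, 36-18=18, 54-36=18, 72-54=18 -> [18, 0, 18, 18, 18]

Answer: 18 0 18 18 18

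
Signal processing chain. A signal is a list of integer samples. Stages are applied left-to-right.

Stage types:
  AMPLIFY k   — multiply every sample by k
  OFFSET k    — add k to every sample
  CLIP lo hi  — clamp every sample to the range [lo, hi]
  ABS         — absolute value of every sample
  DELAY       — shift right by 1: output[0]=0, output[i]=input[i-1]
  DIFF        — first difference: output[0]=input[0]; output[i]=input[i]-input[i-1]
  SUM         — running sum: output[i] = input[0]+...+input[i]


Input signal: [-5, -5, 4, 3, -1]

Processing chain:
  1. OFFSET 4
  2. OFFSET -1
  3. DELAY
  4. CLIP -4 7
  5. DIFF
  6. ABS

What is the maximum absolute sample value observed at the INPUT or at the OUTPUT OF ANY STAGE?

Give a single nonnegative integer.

Answer: 9

Derivation:
Input: [-5, -5, 4, 3, -1] (max |s|=5)
Stage 1 (OFFSET 4): -5+4=-1, -5+4=-1, 4+4=8, 3+4=7, -1+4=3 -> [-1, -1, 8, 7, 3] (max |s|=8)
Stage 2 (OFFSET -1): -1+-1=-2, -1+-1=-2, 8+-1=7, 7+-1=6, 3+-1=2 -> [-2, -2, 7, 6, 2] (max |s|=7)
Stage 3 (DELAY): [0, -2, -2, 7, 6] = [0, -2, -2, 7, 6] -> [0, -2, -2, 7, 6] (max |s|=7)
Stage 4 (CLIP -4 7): clip(0,-4,7)=0, clip(-2,-4,7)=-2, clip(-2,-4,7)=-2, clip(7,-4,7)=7, clip(6,-4,7)=6 -> [0, -2, -2, 7, 6] (max |s|=7)
Stage 5 (DIFF): s[0]=0, -2-0=-2, -2--2=0, 7--2=9, 6-7=-1 -> [0, -2, 0, 9, -1] (max |s|=9)
Stage 6 (ABS): |0|=0, |-2|=2, |0|=0, |9|=9, |-1|=1 -> [0, 2, 0, 9, 1] (max |s|=9)
Overall max amplitude: 9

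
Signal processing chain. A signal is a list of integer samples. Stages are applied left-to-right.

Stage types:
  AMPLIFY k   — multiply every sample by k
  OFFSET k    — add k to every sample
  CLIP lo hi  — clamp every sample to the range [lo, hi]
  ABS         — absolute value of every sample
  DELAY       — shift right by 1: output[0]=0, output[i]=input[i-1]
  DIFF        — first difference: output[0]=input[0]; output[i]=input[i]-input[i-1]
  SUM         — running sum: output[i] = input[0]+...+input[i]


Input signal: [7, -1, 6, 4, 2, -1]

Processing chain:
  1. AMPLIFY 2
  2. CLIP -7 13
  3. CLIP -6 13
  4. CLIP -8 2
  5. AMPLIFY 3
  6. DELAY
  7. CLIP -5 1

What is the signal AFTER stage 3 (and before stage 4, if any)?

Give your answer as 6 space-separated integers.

Input: [7, -1, 6, 4, 2, -1]
Stage 1 (AMPLIFY 2): 7*2=14, -1*2=-2, 6*2=12, 4*2=8, 2*2=4, -1*2=-2 -> [14, -2, 12, 8, 4, -2]
Stage 2 (CLIP -7 13): clip(14,-7,13)=13, clip(-2,-7,13)=-2, clip(12,-7,13)=12, clip(8,-7,13)=8, clip(4,-7,13)=4, clip(-2,-7,13)=-2 -> [13, -2, 12, 8, 4, -2]
Stage 3 (CLIP -6 13): clip(13,-6,13)=13, clip(-2,-6,13)=-2, clip(12,-6,13)=12, clip(8,-6,13)=8, clip(4,-6,13)=4, clip(-2,-6,13)=-2 -> [13, -2, 12, 8, 4, -2]

Answer: 13 -2 12 8 4 -2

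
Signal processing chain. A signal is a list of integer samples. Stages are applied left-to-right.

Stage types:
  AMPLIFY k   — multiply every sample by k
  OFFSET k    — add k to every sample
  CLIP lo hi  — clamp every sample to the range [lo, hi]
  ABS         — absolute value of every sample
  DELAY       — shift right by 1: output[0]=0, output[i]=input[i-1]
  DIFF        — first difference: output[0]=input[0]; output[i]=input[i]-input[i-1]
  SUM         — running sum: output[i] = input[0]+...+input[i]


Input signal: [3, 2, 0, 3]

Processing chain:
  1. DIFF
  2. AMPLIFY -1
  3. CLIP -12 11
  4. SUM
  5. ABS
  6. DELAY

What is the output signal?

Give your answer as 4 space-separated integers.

Input: [3, 2, 0, 3]
Stage 1 (DIFF): s[0]=3, 2-3=-1, 0-2=-2, 3-0=3 -> [3, -1, -2, 3]
Stage 2 (AMPLIFY -1): 3*-1=-3, -1*-1=1, -2*-1=2, 3*-1=-3 -> [-3, 1, 2, -3]
Stage 3 (CLIP -12 11): clip(-3,-12,11)=-3, clip(1,-12,11)=1, clip(2,-12,11)=2, clip(-3,-12,11)=-3 -> [-3, 1, 2, -3]
Stage 4 (SUM): sum[0..0]=-3, sum[0..1]=-2, sum[0..2]=0, sum[0..3]=-3 -> [-3, -2, 0, -3]
Stage 5 (ABS): |-3|=3, |-2|=2, |0|=0, |-3|=3 -> [3, 2, 0, 3]
Stage 6 (DELAY): [0, 3, 2, 0] = [0, 3, 2, 0] -> [0, 3, 2, 0]

Answer: 0 3 2 0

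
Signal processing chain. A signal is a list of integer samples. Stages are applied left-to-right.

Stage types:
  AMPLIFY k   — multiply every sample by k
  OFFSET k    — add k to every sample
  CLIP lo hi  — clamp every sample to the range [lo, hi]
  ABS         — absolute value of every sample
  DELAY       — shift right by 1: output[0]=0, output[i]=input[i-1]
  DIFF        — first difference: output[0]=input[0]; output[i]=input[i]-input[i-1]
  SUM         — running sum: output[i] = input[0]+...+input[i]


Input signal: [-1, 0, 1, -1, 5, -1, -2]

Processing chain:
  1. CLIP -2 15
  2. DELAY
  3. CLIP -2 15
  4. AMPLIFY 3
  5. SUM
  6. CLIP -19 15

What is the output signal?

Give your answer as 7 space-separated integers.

Answer: 0 -3 -3 0 -3 12 9

Derivation:
Input: [-1, 0, 1, -1, 5, -1, -2]
Stage 1 (CLIP -2 15): clip(-1,-2,15)=-1, clip(0,-2,15)=0, clip(1,-2,15)=1, clip(-1,-2,15)=-1, clip(5,-2,15)=5, clip(-1,-2,15)=-1, clip(-2,-2,15)=-2 -> [-1, 0, 1, -1, 5, -1, -2]
Stage 2 (DELAY): [0, -1, 0, 1, -1, 5, -1] = [0, -1, 0, 1, -1, 5, -1] -> [0, -1, 0, 1, -1, 5, -1]
Stage 3 (CLIP -2 15): clip(0,-2,15)=0, clip(-1,-2,15)=-1, clip(0,-2,15)=0, clip(1,-2,15)=1, clip(-1,-2,15)=-1, clip(5,-2,15)=5, clip(-1,-2,15)=-1 -> [0, -1, 0, 1, -1, 5, -1]
Stage 4 (AMPLIFY 3): 0*3=0, -1*3=-3, 0*3=0, 1*3=3, -1*3=-3, 5*3=15, -1*3=-3 -> [0, -3, 0, 3, -3, 15, -3]
Stage 5 (SUM): sum[0..0]=0, sum[0..1]=-3, sum[0..2]=-3, sum[0..3]=0, sum[0..4]=-3, sum[0..5]=12, sum[0..6]=9 -> [0, -3, -3, 0, -3, 12, 9]
Stage 6 (CLIP -19 15): clip(0,-19,15)=0, clip(-3,-19,15)=-3, clip(-3,-19,15)=-3, clip(0,-19,15)=0, clip(-3,-19,15)=-3, clip(12,-19,15)=12, clip(9,-19,15)=9 -> [0, -3, -3, 0, -3, 12, 9]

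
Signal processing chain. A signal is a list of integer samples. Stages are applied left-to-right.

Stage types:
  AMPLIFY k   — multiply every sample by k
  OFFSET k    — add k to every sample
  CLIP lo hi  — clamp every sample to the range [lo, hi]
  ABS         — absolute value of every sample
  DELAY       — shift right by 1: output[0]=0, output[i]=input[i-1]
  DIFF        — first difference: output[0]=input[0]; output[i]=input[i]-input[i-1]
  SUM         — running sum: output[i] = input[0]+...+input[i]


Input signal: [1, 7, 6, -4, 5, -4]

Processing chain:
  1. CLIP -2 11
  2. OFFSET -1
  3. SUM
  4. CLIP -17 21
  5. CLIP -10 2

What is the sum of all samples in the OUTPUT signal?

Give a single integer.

Input: [1, 7, 6, -4, 5, -4]
Stage 1 (CLIP -2 11): clip(1,-2,11)=1, clip(7,-2,11)=7, clip(6,-2,11)=6, clip(-4,-2,11)=-2, clip(5,-2,11)=5, clip(-4,-2,11)=-2 -> [1, 7, 6, -2, 5, -2]
Stage 2 (OFFSET -1): 1+-1=0, 7+-1=6, 6+-1=5, -2+-1=-3, 5+-1=4, -2+-1=-3 -> [0, 6, 5, -3, 4, -3]
Stage 3 (SUM): sum[0..0]=0, sum[0..1]=6, sum[0..2]=11, sum[0..3]=8, sum[0..4]=12, sum[0..5]=9 -> [0, 6, 11, 8, 12, 9]
Stage 4 (CLIP -17 21): clip(0,-17,21)=0, clip(6,-17,21)=6, clip(11,-17,21)=11, clip(8,-17,21)=8, clip(12,-17,21)=12, clip(9,-17,21)=9 -> [0, 6, 11, 8, 12, 9]
Stage 5 (CLIP -10 2): clip(0,-10,2)=0, clip(6,-10,2)=2, clip(11,-10,2)=2, clip(8,-10,2)=2, clip(12,-10,2)=2, clip(9,-10,2)=2 -> [0, 2, 2, 2, 2, 2]
Output sum: 10

Answer: 10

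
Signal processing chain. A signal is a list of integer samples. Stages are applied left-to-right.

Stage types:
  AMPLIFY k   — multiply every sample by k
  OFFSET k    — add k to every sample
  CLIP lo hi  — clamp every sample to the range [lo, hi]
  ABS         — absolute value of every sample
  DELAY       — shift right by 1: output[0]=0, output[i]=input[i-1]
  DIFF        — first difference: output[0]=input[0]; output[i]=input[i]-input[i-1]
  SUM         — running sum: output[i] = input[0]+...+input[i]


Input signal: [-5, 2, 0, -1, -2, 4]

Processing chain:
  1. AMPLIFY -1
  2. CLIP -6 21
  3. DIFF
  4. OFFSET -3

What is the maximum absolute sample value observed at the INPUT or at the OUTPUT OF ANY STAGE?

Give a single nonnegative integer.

Input: [-5, 2, 0, -1, -2, 4] (max |s|=5)
Stage 1 (AMPLIFY -1): -5*-1=5, 2*-1=-2, 0*-1=0, -1*-1=1, -2*-1=2, 4*-1=-4 -> [5, -2, 0, 1, 2, -4] (max |s|=5)
Stage 2 (CLIP -6 21): clip(5,-6,21)=5, clip(-2,-6,21)=-2, clip(0,-6,21)=0, clip(1,-6,21)=1, clip(2,-6,21)=2, clip(-4,-6,21)=-4 -> [5, -2, 0, 1, 2, -4] (max |s|=5)
Stage 3 (DIFF): s[0]=5, -2-5=-7, 0--2=2, 1-0=1, 2-1=1, -4-2=-6 -> [5, -7, 2, 1, 1, -6] (max |s|=7)
Stage 4 (OFFSET -3): 5+-3=2, -7+-3=-10, 2+-3=-1, 1+-3=-2, 1+-3=-2, -6+-3=-9 -> [2, -10, -1, -2, -2, -9] (max |s|=10)
Overall max amplitude: 10

Answer: 10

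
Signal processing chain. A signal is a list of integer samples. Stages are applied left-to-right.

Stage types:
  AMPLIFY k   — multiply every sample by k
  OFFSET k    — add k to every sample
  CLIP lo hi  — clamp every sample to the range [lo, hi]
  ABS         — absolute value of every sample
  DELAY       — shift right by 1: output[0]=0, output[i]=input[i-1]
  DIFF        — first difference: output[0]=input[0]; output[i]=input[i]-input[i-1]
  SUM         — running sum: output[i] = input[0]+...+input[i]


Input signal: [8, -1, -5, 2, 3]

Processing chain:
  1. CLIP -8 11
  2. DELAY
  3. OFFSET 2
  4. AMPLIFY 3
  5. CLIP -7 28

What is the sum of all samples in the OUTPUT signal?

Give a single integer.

Answer: 42

Derivation:
Input: [8, -1, -5, 2, 3]
Stage 1 (CLIP -8 11): clip(8,-8,11)=8, clip(-1,-8,11)=-1, clip(-5,-8,11)=-5, clip(2,-8,11)=2, clip(3,-8,11)=3 -> [8, -1, -5, 2, 3]
Stage 2 (DELAY): [0, 8, -1, -5, 2] = [0, 8, -1, -5, 2] -> [0, 8, -1, -5, 2]
Stage 3 (OFFSET 2): 0+2=2, 8+2=10, -1+2=1, -5+2=-3, 2+2=4 -> [2, 10, 1, -3, 4]
Stage 4 (AMPLIFY 3): 2*3=6, 10*3=30, 1*3=3, -3*3=-9, 4*3=12 -> [6, 30, 3, -9, 12]
Stage 5 (CLIP -7 28): clip(6,-7,28)=6, clip(30,-7,28)=28, clip(3,-7,28)=3, clip(-9,-7,28)=-7, clip(12,-7,28)=12 -> [6, 28, 3, -7, 12]
Output sum: 42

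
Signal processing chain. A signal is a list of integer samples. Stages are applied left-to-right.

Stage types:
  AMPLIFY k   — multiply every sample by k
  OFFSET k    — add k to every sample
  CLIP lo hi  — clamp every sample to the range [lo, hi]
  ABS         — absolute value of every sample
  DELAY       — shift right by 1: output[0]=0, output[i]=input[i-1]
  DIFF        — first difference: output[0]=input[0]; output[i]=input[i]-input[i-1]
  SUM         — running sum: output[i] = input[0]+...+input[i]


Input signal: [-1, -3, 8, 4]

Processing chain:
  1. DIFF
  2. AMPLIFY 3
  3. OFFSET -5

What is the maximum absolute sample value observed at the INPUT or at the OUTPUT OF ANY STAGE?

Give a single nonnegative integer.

Input: [-1, -3, 8, 4] (max |s|=8)
Stage 1 (DIFF): s[0]=-1, -3--1=-2, 8--3=11, 4-8=-4 -> [-1, -2, 11, -4] (max |s|=11)
Stage 2 (AMPLIFY 3): -1*3=-3, -2*3=-6, 11*3=33, -4*3=-12 -> [-3, -6, 33, -12] (max |s|=33)
Stage 3 (OFFSET -5): -3+-5=-8, -6+-5=-11, 33+-5=28, -12+-5=-17 -> [-8, -11, 28, -17] (max |s|=28)
Overall max amplitude: 33

Answer: 33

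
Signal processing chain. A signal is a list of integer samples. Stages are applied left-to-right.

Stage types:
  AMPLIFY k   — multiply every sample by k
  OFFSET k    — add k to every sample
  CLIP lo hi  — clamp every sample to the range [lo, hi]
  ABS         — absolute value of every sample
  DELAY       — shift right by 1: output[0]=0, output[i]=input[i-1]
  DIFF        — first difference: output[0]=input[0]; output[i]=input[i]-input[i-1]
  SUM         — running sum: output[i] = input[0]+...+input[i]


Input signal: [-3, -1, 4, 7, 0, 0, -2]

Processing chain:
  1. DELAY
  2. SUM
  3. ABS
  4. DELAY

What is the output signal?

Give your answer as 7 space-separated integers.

Input: [-3, -1, 4, 7, 0, 0, -2]
Stage 1 (DELAY): [0, -3, -1, 4, 7, 0, 0] = [0, -3, -1, 4, 7, 0, 0] -> [0, -3, -1, 4, 7, 0, 0]
Stage 2 (SUM): sum[0..0]=0, sum[0..1]=-3, sum[0..2]=-4, sum[0..3]=0, sum[0..4]=7, sum[0..5]=7, sum[0..6]=7 -> [0, -3, -4, 0, 7, 7, 7]
Stage 3 (ABS): |0|=0, |-3|=3, |-4|=4, |0|=0, |7|=7, |7|=7, |7|=7 -> [0, 3, 4, 0, 7, 7, 7]
Stage 4 (DELAY): [0, 0, 3, 4, 0, 7, 7] = [0, 0, 3, 4, 0, 7, 7] -> [0, 0, 3, 4, 0, 7, 7]

Answer: 0 0 3 4 0 7 7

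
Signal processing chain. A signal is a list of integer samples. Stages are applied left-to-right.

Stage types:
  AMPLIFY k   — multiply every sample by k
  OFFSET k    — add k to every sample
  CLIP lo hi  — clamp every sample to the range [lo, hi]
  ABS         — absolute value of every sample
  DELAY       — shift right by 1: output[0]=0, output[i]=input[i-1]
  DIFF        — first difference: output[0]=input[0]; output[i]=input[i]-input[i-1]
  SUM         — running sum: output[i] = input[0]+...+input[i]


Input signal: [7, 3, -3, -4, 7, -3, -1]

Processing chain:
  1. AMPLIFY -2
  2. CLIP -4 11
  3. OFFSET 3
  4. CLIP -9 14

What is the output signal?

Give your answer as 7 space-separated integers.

Answer: -1 -1 9 11 -1 9 5

Derivation:
Input: [7, 3, -3, -4, 7, -3, -1]
Stage 1 (AMPLIFY -2): 7*-2=-14, 3*-2=-6, -3*-2=6, -4*-2=8, 7*-2=-14, -3*-2=6, -1*-2=2 -> [-14, -6, 6, 8, -14, 6, 2]
Stage 2 (CLIP -4 11): clip(-14,-4,11)=-4, clip(-6,-4,11)=-4, clip(6,-4,11)=6, clip(8,-4,11)=8, clip(-14,-4,11)=-4, clip(6,-4,11)=6, clip(2,-4,11)=2 -> [-4, -4, 6, 8, -4, 6, 2]
Stage 3 (OFFSET 3): -4+3=-1, -4+3=-1, 6+3=9, 8+3=11, -4+3=-1, 6+3=9, 2+3=5 -> [-1, -1, 9, 11, -1, 9, 5]
Stage 4 (CLIP -9 14): clip(-1,-9,14)=-1, clip(-1,-9,14)=-1, clip(9,-9,14)=9, clip(11,-9,14)=11, clip(-1,-9,14)=-1, clip(9,-9,14)=9, clip(5,-9,14)=5 -> [-1, -1, 9, 11, -1, 9, 5]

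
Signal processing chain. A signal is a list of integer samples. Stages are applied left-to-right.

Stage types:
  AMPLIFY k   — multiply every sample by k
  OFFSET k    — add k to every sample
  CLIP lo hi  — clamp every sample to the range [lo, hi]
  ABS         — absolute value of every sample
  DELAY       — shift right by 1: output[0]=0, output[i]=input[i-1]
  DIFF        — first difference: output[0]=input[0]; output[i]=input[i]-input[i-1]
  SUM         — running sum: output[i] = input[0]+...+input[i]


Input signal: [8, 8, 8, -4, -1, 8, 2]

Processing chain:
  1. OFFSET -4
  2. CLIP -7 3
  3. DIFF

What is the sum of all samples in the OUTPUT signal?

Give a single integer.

Answer: -2

Derivation:
Input: [8, 8, 8, -4, -1, 8, 2]
Stage 1 (OFFSET -4): 8+-4=4, 8+-4=4, 8+-4=4, -4+-4=-8, -1+-4=-5, 8+-4=4, 2+-4=-2 -> [4, 4, 4, -8, -5, 4, -2]
Stage 2 (CLIP -7 3): clip(4,-7,3)=3, clip(4,-7,3)=3, clip(4,-7,3)=3, clip(-8,-7,3)=-7, clip(-5,-7,3)=-5, clip(4,-7,3)=3, clip(-2,-7,3)=-2 -> [3, 3, 3, -7, -5, 3, -2]
Stage 3 (DIFF): s[0]=3, 3-3=0, 3-3=0, -7-3=-10, -5--7=2, 3--5=8, -2-3=-5 -> [3, 0, 0, -10, 2, 8, -5]
Output sum: -2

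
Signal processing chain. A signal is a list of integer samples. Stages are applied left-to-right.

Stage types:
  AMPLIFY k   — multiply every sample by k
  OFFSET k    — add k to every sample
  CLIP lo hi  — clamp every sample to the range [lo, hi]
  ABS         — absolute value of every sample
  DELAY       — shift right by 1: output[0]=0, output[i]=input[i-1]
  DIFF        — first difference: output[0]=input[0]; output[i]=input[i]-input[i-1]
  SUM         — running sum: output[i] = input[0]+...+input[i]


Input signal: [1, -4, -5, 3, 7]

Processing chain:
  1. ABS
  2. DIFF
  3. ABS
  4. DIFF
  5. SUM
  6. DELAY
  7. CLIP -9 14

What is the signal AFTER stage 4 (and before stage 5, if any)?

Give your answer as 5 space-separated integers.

Input: [1, -4, -5, 3, 7]
Stage 1 (ABS): |1|=1, |-4|=4, |-5|=5, |3|=3, |7|=7 -> [1, 4, 5, 3, 7]
Stage 2 (DIFF): s[0]=1, 4-1=3, 5-4=1, 3-5=-2, 7-3=4 -> [1, 3, 1, -2, 4]
Stage 3 (ABS): |1|=1, |3|=3, |1|=1, |-2|=2, |4|=4 -> [1, 3, 1, 2, 4]
Stage 4 (DIFF): s[0]=1, 3-1=2, 1-3=-2, 2-1=1, 4-2=2 -> [1, 2, -2, 1, 2]

Answer: 1 2 -2 1 2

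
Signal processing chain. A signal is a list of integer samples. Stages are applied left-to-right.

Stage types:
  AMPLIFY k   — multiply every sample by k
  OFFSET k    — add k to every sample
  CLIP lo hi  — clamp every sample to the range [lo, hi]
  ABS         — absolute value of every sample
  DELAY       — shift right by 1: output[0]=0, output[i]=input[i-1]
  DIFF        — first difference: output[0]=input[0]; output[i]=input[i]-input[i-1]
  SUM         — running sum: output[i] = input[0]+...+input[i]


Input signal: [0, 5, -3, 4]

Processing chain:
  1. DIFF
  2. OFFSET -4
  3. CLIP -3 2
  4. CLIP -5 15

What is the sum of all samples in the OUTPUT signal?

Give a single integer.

Answer: -3

Derivation:
Input: [0, 5, -3, 4]
Stage 1 (DIFF): s[0]=0, 5-0=5, -3-5=-8, 4--3=7 -> [0, 5, -8, 7]
Stage 2 (OFFSET -4): 0+-4=-4, 5+-4=1, -8+-4=-12, 7+-4=3 -> [-4, 1, -12, 3]
Stage 3 (CLIP -3 2): clip(-4,-3,2)=-3, clip(1,-3,2)=1, clip(-12,-3,2)=-3, clip(3,-3,2)=2 -> [-3, 1, -3, 2]
Stage 4 (CLIP -5 15): clip(-3,-5,15)=-3, clip(1,-5,15)=1, clip(-3,-5,15)=-3, clip(2,-5,15)=2 -> [-3, 1, -3, 2]
Output sum: -3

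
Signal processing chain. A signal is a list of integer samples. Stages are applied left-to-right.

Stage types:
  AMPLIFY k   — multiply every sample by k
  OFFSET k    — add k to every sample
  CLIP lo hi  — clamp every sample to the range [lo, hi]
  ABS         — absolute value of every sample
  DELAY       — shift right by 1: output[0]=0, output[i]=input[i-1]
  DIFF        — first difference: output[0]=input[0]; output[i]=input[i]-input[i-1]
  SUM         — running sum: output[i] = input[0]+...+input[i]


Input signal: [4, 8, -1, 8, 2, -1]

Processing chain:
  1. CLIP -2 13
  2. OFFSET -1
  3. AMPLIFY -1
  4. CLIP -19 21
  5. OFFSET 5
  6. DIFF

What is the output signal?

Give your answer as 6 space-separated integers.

Input: [4, 8, -1, 8, 2, -1]
Stage 1 (CLIP -2 13): clip(4,-2,13)=4, clip(8,-2,13)=8, clip(-1,-2,13)=-1, clip(8,-2,13)=8, clip(2,-2,13)=2, clip(-1,-2,13)=-1 -> [4, 8, -1, 8, 2, -1]
Stage 2 (OFFSET -1): 4+-1=3, 8+-1=7, -1+-1=-2, 8+-1=7, 2+-1=1, -1+-1=-2 -> [3, 7, -2, 7, 1, -2]
Stage 3 (AMPLIFY -1): 3*-1=-3, 7*-1=-7, -2*-1=2, 7*-1=-7, 1*-1=-1, -2*-1=2 -> [-3, -7, 2, -7, -1, 2]
Stage 4 (CLIP -19 21): clip(-3,-19,21)=-3, clip(-7,-19,21)=-7, clip(2,-19,21)=2, clip(-7,-19,21)=-7, clip(-1,-19,21)=-1, clip(2,-19,21)=2 -> [-3, -7, 2, -7, -1, 2]
Stage 5 (OFFSET 5): -3+5=2, -7+5=-2, 2+5=7, -7+5=-2, -1+5=4, 2+5=7 -> [2, -2, 7, -2, 4, 7]
Stage 6 (DIFF): s[0]=2, -2-2=-4, 7--2=9, -2-7=-9, 4--2=6, 7-4=3 -> [2, -4, 9, -9, 6, 3]

Answer: 2 -4 9 -9 6 3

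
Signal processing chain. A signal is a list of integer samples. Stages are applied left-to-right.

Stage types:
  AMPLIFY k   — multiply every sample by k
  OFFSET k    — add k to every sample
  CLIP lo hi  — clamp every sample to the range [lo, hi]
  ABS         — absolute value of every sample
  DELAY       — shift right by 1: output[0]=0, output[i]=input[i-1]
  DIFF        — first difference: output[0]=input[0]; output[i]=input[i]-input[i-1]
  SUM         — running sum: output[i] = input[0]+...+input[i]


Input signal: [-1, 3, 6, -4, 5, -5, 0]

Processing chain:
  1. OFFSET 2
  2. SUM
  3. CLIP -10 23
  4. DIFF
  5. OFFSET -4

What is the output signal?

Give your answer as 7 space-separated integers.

Answer: -3 1 4 -6 3 -7 -2

Derivation:
Input: [-1, 3, 6, -4, 5, -5, 0]
Stage 1 (OFFSET 2): -1+2=1, 3+2=5, 6+2=8, -4+2=-2, 5+2=7, -5+2=-3, 0+2=2 -> [1, 5, 8, -2, 7, -3, 2]
Stage 2 (SUM): sum[0..0]=1, sum[0..1]=6, sum[0..2]=14, sum[0..3]=12, sum[0..4]=19, sum[0..5]=16, sum[0..6]=18 -> [1, 6, 14, 12, 19, 16, 18]
Stage 3 (CLIP -10 23): clip(1,-10,23)=1, clip(6,-10,23)=6, clip(14,-10,23)=14, clip(12,-10,23)=12, clip(19,-10,23)=19, clip(16,-10,23)=16, clip(18,-10,23)=18 -> [1, 6, 14, 12, 19, 16, 18]
Stage 4 (DIFF): s[0]=1, 6-1=5, 14-6=8, 12-14=-2, 19-12=7, 16-19=-3, 18-16=2 -> [1, 5, 8, -2, 7, -3, 2]
Stage 5 (OFFSET -4): 1+-4=-3, 5+-4=1, 8+-4=4, -2+-4=-6, 7+-4=3, -3+-4=-7, 2+-4=-2 -> [-3, 1, 4, -6, 3, -7, -2]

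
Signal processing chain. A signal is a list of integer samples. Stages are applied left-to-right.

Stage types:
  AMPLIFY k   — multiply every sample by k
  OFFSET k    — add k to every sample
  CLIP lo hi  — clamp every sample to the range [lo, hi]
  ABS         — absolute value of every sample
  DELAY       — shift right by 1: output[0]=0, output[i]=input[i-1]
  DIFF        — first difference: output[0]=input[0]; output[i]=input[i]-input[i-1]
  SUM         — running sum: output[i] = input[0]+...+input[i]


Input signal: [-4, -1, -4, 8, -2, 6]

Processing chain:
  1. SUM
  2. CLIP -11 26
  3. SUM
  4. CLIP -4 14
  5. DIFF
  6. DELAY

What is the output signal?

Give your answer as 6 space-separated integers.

Answer: 0 -4 0 0 0 0

Derivation:
Input: [-4, -1, -4, 8, -2, 6]
Stage 1 (SUM): sum[0..0]=-4, sum[0..1]=-5, sum[0..2]=-9, sum[0..3]=-1, sum[0..4]=-3, sum[0..5]=3 -> [-4, -5, -9, -1, -3, 3]
Stage 2 (CLIP -11 26): clip(-4,-11,26)=-4, clip(-5,-11,26)=-5, clip(-9,-11,26)=-9, clip(-1,-11,26)=-1, clip(-3,-11,26)=-3, clip(3,-11,26)=3 -> [-4, -5, -9, -1, -3, 3]
Stage 3 (SUM): sum[0..0]=-4, sum[0..1]=-9, sum[0..2]=-18, sum[0..3]=-19, sum[0..4]=-22, sum[0..5]=-19 -> [-4, -9, -18, -19, -22, -19]
Stage 4 (CLIP -4 14): clip(-4,-4,14)=-4, clip(-9,-4,14)=-4, clip(-18,-4,14)=-4, clip(-19,-4,14)=-4, clip(-22,-4,14)=-4, clip(-19,-4,14)=-4 -> [-4, -4, -4, -4, -4, -4]
Stage 5 (DIFF): s[0]=-4, -4--4=0, -4--4=0, -4--4=0, -4--4=0, -4--4=0 -> [-4, 0, 0, 0, 0, 0]
Stage 6 (DELAY): [0, -4, 0, 0, 0, 0] = [0, -4, 0, 0, 0, 0] -> [0, -4, 0, 0, 0, 0]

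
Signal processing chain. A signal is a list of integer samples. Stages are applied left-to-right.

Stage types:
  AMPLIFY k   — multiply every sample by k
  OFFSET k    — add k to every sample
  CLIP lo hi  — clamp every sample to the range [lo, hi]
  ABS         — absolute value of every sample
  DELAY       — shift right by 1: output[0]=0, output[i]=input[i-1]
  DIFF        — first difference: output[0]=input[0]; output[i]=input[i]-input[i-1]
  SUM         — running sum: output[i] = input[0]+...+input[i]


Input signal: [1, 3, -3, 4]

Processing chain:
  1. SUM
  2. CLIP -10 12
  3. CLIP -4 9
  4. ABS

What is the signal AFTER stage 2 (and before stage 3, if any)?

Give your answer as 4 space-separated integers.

Answer: 1 4 1 5

Derivation:
Input: [1, 3, -3, 4]
Stage 1 (SUM): sum[0..0]=1, sum[0..1]=4, sum[0..2]=1, sum[0..3]=5 -> [1, 4, 1, 5]
Stage 2 (CLIP -10 12): clip(1,-10,12)=1, clip(4,-10,12)=4, clip(1,-10,12)=1, clip(5,-10,12)=5 -> [1, 4, 1, 5]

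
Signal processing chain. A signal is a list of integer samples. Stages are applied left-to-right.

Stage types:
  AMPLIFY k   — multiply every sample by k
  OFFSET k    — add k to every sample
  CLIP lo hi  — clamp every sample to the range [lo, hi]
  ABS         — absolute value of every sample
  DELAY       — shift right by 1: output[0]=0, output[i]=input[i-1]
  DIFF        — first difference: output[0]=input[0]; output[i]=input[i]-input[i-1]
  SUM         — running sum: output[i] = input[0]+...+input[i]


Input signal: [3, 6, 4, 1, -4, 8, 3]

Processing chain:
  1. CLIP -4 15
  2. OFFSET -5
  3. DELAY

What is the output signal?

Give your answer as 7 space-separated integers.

Input: [3, 6, 4, 1, -4, 8, 3]
Stage 1 (CLIP -4 15): clip(3,-4,15)=3, clip(6,-4,15)=6, clip(4,-4,15)=4, clip(1,-4,15)=1, clip(-4,-4,15)=-4, clip(8,-4,15)=8, clip(3,-4,15)=3 -> [3, 6, 4, 1, -4, 8, 3]
Stage 2 (OFFSET -5): 3+-5=-2, 6+-5=1, 4+-5=-1, 1+-5=-4, -4+-5=-9, 8+-5=3, 3+-5=-2 -> [-2, 1, -1, -4, -9, 3, -2]
Stage 3 (DELAY): [0, -2, 1, -1, -4, -9, 3] = [0, -2, 1, -1, -4, -9, 3] -> [0, -2, 1, -1, -4, -9, 3]

Answer: 0 -2 1 -1 -4 -9 3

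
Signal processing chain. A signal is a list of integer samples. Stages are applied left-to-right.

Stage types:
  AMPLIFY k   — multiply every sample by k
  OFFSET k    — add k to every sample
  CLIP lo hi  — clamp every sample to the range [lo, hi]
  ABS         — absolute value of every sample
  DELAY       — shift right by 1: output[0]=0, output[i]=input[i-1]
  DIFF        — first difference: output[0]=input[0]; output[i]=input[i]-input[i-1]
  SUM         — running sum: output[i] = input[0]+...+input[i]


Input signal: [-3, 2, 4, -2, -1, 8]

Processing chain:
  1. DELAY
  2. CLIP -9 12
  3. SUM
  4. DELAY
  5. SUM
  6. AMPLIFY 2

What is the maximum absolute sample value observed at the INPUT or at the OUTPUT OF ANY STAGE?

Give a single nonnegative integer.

Input: [-3, 2, 4, -2, -1, 8] (max |s|=8)
Stage 1 (DELAY): [0, -3, 2, 4, -2, -1] = [0, -3, 2, 4, -2, -1] -> [0, -3, 2, 4, -2, -1] (max |s|=4)
Stage 2 (CLIP -9 12): clip(0,-9,12)=0, clip(-3,-9,12)=-3, clip(2,-9,12)=2, clip(4,-9,12)=4, clip(-2,-9,12)=-2, clip(-1,-9,12)=-1 -> [0, -3, 2, 4, -2, -1] (max |s|=4)
Stage 3 (SUM): sum[0..0]=0, sum[0..1]=-3, sum[0..2]=-1, sum[0..3]=3, sum[0..4]=1, sum[0..5]=0 -> [0, -3, -1, 3, 1, 0] (max |s|=3)
Stage 4 (DELAY): [0, 0, -3, -1, 3, 1] = [0, 0, -3, -1, 3, 1] -> [0, 0, -3, -1, 3, 1] (max |s|=3)
Stage 5 (SUM): sum[0..0]=0, sum[0..1]=0, sum[0..2]=-3, sum[0..3]=-4, sum[0..4]=-1, sum[0..5]=0 -> [0, 0, -3, -4, -1, 0] (max |s|=4)
Stage 6 (AMPLIFY 2): 0*2=0, 0*2=0, -3*2=-6, -4*2=-8, -1*2=-2, 0*2=0 -> [0, 0, -6, -8, -2, 0] (max |s|=8)
Overall max amplitude: 8

Answer: 8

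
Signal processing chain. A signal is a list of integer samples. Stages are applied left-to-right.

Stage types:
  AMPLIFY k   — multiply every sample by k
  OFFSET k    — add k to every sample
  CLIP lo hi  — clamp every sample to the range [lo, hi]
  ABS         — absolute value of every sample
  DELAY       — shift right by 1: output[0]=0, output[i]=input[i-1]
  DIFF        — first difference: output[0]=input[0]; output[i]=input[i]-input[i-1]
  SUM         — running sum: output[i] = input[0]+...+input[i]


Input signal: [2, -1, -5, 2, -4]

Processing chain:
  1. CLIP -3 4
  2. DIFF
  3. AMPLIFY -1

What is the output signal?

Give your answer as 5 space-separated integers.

Answer: -2 3 2 -5 5

Derivation:
Input: [2, -1, -5, 2, -4]
Stage 1 (CLIP -3 4): clip(2,-3,4)=2, clip(-1,-3,4)=-1, clip(-5,-3,4)=-3, clip(2,-3,4)=2, clip(-4,-3,4)=-3 -> [2, -1, -3, 2, -3]
Stage 2 (DIFF): s[0]=2, -1-2=-3, -3--1=-2, 2--3=5, -3-2=-5 -> [2, -3, -2, 5, -5]
Stage 3 (AMPLIFY -1): 2*-1=-2, -3*-1=3, -2*-1=2, 5*-1=-5, -5*-1=5 -> [-2, 3, 2, -5, 5]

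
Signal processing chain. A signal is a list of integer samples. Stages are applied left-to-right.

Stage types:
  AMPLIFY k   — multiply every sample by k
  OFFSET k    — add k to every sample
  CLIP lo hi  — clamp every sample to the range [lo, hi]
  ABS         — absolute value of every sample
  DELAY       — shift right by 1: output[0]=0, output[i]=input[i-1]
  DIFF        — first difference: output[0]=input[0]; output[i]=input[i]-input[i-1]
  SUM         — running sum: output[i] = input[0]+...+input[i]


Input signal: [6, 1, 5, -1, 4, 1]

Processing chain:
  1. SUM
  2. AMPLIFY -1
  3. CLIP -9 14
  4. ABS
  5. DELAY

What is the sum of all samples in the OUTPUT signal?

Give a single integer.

Answer: 40

Derivation:
Input: [6, 1, 5, -1, 4, 1]
Stage 1 (SUM): sum[0..0]=6, sum[0..1]=7, sum[0..2]=12, sum[0..3]=11, sum[0..4]=15, sum[0..5]=16 -> [6, 7, 12, 11, 15, 16]
Stage 2 (AMPLIFY -1): 6*-1=-6, 7*-1=-7, 12*-1=-12, 11*-1=-11, 15*-1=-15, 16*-1=-16 -> [-6, -7, -12, -11, -15, -16]
Stage 3 (CLIP -9 14): clip(-6,-9,14)=-6, clip(-7,-9,14)=-7, clip(-12,-9,14)=-9, clip(-11,-9,14)=-9, clip(-15,-9,14)=-9, clip(-16,-9,14)=-9 -> [-6, -7, -9, -9, -9, -9]
Stage 4 (ABS): |-6|=6, |-7|=7, |-9|=9, |-9|=9, |-9|=9, |-9|=9 -> [6, 7, 9, 9, 9, 9]
Stage 5 (DELAY): [0, 6, 7, 9, 9, 9] = [0, 6, 7, 9, 9, 9] -> [0, 6, 7, 9, 9, 9]
Output sum: 40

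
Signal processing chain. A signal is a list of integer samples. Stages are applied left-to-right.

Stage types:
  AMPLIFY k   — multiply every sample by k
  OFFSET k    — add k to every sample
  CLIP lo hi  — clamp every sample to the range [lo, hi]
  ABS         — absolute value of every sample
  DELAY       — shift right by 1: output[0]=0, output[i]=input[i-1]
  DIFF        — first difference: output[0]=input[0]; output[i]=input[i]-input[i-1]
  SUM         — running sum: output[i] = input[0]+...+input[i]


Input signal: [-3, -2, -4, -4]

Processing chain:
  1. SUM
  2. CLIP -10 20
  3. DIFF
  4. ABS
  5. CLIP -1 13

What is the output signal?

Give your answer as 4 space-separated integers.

Answer: 3 2 4 1

Derivation:
Input: [-3, -2, -4, -4]
Stage 1 (SUM): sum[0..0]=-3, sum[0..1]=-5, sum[0..2]=-9, sum[0..3]=-13 -> [-3, -5, -9, -13]
Stage 2 (CLIP -10 20): clip(-3,-10,20)=-3, clip(-5,-10,20)=-5, clip(-9,-10,20)=-9, clip(-13,-10,20)=-10 -> [-3, -5, -9, -10]
Stage 3 (DIFF): s[0]=-3, -5--3=-2, -9--5=-4, -10--9=-1 -> [-3, -2, -4, -1]
Stage 4 (ABS): |-3|=3, |-2|=2, |-4|=4, |-1|=1 -> [3, 2, 4, 1]
Stage 5 (CLIP -1 13): clip(3,-1,13)=3, clip(2,-1,13)=2, clip(4,-1,13)=4, clip(1,-1,13)=1 -> [3, 2, 4, 1]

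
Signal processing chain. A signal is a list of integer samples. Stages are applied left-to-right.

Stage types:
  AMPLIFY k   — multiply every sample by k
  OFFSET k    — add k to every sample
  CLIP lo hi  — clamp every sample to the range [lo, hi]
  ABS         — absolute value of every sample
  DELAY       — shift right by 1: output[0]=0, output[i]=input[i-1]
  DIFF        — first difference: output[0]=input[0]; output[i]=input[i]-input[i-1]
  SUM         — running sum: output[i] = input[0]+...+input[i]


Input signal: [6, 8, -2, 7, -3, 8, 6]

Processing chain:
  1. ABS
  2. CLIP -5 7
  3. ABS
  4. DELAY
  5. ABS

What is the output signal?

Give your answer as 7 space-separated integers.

Input: [6, 8, -2, 7, -3, 8, 6]
Stage 1 (ABS): |6|=6, |8|=8, |-2|=2, |7|=7, |-3|=3, |8|=8, |6|=6 -> [6, 8, 2, 7, 3, 8, 6]
Stage 2 (CLIP -5 7): clip(6,-5,7)=6, clip(8,-5,7)=7, clip(2,-5,7)=2, clip(7,-5,7)=7, clip(3,-5,7)=3, clip(8,-5,7)=7, clip(6,-5,7)=6 -> [6, 7, 2, 7, 3, 7, 6]
Stage 3 (ABS): |6|=6, |7|=7, |2|=2, |7|=7, |3|=3, |7|=7, |6|=6 -> [6, 7, 2, 7, 3, 7, 6]
Stage 4 (DELAY): [0, 6, 7, 2, 7, 3, 7] = [0, 6, 7, 2, 7, 3, 7] -> [0, 6, 7, 2, 7, 3, 7]
Stage 5 (ABS): |0|=0, |6|=6, |7|=7, |2|=2, |7|=7, |3|=3, |7|=7 -> [0, 6, 7, 2, 7, 3, 7]

Answer: 0 6 7 2 7 3 7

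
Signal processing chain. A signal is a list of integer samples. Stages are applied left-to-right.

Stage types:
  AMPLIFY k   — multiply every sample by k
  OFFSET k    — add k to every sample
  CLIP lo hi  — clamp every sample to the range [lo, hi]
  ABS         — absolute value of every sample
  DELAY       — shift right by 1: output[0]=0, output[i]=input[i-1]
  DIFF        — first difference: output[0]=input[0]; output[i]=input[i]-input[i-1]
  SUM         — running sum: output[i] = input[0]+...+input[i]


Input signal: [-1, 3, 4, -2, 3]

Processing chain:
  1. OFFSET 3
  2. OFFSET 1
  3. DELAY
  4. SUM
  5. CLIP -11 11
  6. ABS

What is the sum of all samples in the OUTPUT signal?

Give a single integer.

Answer: 35

Derivation:
Input: [-1, 3, 4, -2, 3]
Stage 1 (OFFSET 3): -1+3=2, 3+3=6, 4+3=7, -2+3=1, 3+3=6 -> [2, 6, 7, 1, 6]
Stage 2 (OFFSET 1): 2+1=3, 6+1=7, 7+1=8, 1+1=2, 6+1=7 -> [3, 7, 8, 2, 7]
Stage 3 (DELAY): [0, 3, 7, 8, 2] = [0, 3, 7, 8, 2] -> [0, 3, 7, 8, 2]
Stage 4 (SUM): sum[0..0]=0, sum[0..1]=3, sum[0..2]=10, sum[0..3]=18, sum[0..4]=20 -> [0, 3, 10, 18, 20]
Stage 5 (CLIP -11 11): clip(0,-11,11)=0, clip(3,-11,11)=3, clip(10,-11,11)=10, clip(18,-11,11)=11, clip(20,-11,11)=11 -> [0, 3, 10, 11, 11]
Stage 6 (ABS): |0|=0, |3|=3, |10|=10, |11|=11, |11|=11 -> [0, 3, 10, 11, 11]
Output sum: 35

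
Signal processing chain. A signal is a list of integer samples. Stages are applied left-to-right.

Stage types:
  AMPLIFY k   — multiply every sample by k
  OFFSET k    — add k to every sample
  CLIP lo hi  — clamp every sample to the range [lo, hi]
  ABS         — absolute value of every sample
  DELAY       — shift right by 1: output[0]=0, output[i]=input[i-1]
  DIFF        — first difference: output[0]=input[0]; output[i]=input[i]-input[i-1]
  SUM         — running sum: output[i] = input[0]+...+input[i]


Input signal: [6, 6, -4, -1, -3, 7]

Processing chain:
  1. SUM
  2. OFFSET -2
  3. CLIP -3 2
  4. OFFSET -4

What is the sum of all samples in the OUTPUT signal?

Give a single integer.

Input: [6, 6, -4, -1, -3, 7]
Stage 1 (SUM): sum[0..0]=6, sum[0..1]=12, sum[0..2]=8, sum[0..3]=7, sum[0..4]=4, sum[0..5]=11 -> [6, 12, 8, 7, 4, 11]
Stage 2 (OFFSET -2): 6+-2=4, 12+-2=10, 8+-2=6, 7+-2=5, 4+-2=2, 11+-2=9 -> [4, 10, 6, 5, 2, 9]
Stage 3 (CLIP -3 2): clip(4,-3,2)=2, clip(10,-3,2)=2, clip(6,-3,2)=2, clip(5,-3,2)=2, clip(2,-3,2)=2, clip(9,-3,2)=2 -> [2, 2, 2, 2, 2, 2]
Stage 4 (OFFSET -4): 2+-4=-2, 2+-4=-2, 2+-4=-2, 2+-4=-2, 2+-4=-2, 2+-4=-2 -> [-2, -2, -2, -2, -2, -2]
Output sum: -12

Answer: -12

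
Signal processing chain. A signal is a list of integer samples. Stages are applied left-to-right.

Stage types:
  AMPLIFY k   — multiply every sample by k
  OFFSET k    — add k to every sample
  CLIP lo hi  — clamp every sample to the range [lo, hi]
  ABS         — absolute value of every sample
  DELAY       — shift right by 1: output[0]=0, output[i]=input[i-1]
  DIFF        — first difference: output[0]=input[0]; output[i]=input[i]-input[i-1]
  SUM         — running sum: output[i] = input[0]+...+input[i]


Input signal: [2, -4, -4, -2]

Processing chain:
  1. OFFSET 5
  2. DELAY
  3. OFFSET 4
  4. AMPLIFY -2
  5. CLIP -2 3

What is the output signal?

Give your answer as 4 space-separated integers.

Answer: -2 -2 -2 -2

Derivation:
Input: [2, -4, -4, -2]
Stage 1 (OFFSET 5): 2+5=7, -4+5=1, -4+5=1, -2+5=3 -> [7, 1, 1, 3]
Stage 2 (DELAY): [0, 7, 1, 1] = [0, 7, 1, 1] -> [0, 7, 1, 1]
Stage 3 (OFFSET 4): 0+4=4, 7+4=11, 1+4=5, 1+4=5 -> [4, 11, 5, 5]
Stage 4 (AMPLIFY -2): 4*-2=-8, 11*-2=-22, 5*-2=-10, 5*-2=-10 -> [-8, -22, -10, -10]
Stage 5 (CLIP -2 3): clip(-8,-2,3)=-2, clip(-22,-2,3)=-2, clip(-10,-2,3)=-2, clip(-10,-2,3)=-2 -> [-2, -2, -2, -2]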